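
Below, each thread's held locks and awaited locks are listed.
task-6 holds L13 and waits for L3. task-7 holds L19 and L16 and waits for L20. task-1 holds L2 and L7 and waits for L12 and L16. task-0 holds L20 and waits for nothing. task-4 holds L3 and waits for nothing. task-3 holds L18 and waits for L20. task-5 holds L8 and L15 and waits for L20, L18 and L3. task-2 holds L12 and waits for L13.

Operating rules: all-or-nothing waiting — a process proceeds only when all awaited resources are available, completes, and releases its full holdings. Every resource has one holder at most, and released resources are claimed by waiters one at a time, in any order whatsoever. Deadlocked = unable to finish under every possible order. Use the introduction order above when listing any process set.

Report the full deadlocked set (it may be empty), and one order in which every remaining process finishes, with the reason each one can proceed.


The deadlocked set is empty.
Key observation: the wait relation is loop-free; peeling off processes with no waits unwinds the whole state.
The rest can finish in the order task-0, task-4, task-7, task-6, task-3, task-2, task-5, task-1.
Check, step by step:
  task-0 waits on nothing -> runs at once and releases L20
  task-4 waits on nothing -> runs at once and releases L3
  task-7 waits on L20 — all released -> runs and releases L19 and L16
  task-6 waits on L3 — all released -> runs and releases L13
  task-3 waits on L20 — all released -> runs and releases L18
  task-2 waits on L13 — all released -> runs and releases L12
  task-5 waits on L20, L18 and L3 — all released -> runs and releases L8 and L15
  task-1 waits on L12 and L16 — all released -> runs and releases L2 and L7


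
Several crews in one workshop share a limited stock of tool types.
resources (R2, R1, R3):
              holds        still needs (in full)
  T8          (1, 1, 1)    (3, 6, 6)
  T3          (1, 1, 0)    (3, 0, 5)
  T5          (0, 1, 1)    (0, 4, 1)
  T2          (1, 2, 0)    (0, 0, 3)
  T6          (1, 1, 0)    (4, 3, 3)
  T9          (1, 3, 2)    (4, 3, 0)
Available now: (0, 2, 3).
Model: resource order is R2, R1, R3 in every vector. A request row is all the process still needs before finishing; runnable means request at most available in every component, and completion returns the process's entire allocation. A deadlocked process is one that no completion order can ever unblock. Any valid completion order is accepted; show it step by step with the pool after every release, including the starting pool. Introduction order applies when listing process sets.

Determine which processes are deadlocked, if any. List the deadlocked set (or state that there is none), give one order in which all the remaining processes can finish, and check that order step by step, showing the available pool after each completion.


The deadlocked set is T8, T3, T6 and T9.
Key observation: the pool after T2, T5 is (1, 5, 4); every surviving request exceeds it in R2, so progress ends there.
The rest can finish in the order T2, T5. Walking it through:
  pool = (0, 2, 3)
  T2 needs (0, 0, 3) <= (0, 2, 3) -> finishes; pool += (1, 2, 0) = (1, 4, 3)
  T5 needs (0, 4, 1) <= (1, 4, 3) -> finishes; pool += (0, 1, 1) = (1, 5, 4)
The blocked processes can never fit:
  T8 still needs (3, 6, 6) but only (1, 5, 4) is free — short on R2, R1 and R3
  T3 still needs (3, 0, 5) but only (1, 5, 4) is free — short on R2 and R3
  T6 still needs (4, 3, 3) but only (1, 5, 4) is free — short on R2
  T9 still needs (4, 3, 0) but only (1, 5, 4) is free — short on R2


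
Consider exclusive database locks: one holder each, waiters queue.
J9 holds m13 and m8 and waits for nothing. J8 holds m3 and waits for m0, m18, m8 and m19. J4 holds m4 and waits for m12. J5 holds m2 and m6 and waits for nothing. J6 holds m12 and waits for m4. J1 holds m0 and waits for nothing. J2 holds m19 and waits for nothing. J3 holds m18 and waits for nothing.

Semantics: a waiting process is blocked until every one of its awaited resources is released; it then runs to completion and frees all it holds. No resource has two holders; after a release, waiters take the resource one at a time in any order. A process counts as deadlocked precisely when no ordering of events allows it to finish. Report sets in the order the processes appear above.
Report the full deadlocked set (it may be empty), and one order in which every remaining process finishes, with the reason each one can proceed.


Deadlocked set: J4 and J6.
Key observation: the knot is the closed ring of waits J4 -> J6 -> J4; no other process is dragged down with it.
The rest can finish in the order J1, J9, J5, J2, J3, J8.
Verifying each step:
  J1: no waits; runs immediately, freeing m0
  J9: no waits; runs immediately, freeing m13 and m8
  J5: no waits; runs immediately, freeing m2 and m6
  J2: no waits; runs immediately, freeing m19
  J3: no waits; runs immediately, freeing m18
  J8 waits on m0, m18, m8 and m19 — all released -> runs and releases m3


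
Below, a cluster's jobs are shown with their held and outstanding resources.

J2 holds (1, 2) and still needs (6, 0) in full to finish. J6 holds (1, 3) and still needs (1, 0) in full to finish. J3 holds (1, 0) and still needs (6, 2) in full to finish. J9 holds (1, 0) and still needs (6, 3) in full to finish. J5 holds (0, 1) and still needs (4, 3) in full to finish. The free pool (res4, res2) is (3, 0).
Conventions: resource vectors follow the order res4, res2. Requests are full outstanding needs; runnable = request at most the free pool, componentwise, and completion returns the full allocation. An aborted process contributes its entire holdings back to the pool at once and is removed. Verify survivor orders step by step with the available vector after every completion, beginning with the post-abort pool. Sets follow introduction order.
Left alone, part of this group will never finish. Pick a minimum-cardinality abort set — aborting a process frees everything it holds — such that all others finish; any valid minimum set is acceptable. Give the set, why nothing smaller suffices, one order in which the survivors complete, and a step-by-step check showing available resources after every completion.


Minimum abort set: J2 and J9.
Key observation: no ordering could ever have run J3 before the abort of J2 and J9; with (2, 2) back in the pool it fits at step 2.
Minimality, checking each single-abort alternative: J2 alone leaves J3 blocked (short on res4); J6 alone leaves J2 blocked (short on res4); J3 alone leaves J2 blocked (short on res4); J9 alone leaves J2 blocked (short on res4); J5 alone leaves J2 blocked (short on res4).
One survivor order: J6, J3, J5. Check, step by step (post-abort pool first):
  pool = (5, 2)
  run J6 (needs (1, 0), free (5, 2)); after release of (1, 3) the pool is (6, 5)
  run J3 (needs (6, 2), free (6, 5)); after release of (1, 0) the pool is (7, 5)
  run J5 (needs (4, 3), free (7, 5)); after release of (0, 1) the pool is (7, 6)


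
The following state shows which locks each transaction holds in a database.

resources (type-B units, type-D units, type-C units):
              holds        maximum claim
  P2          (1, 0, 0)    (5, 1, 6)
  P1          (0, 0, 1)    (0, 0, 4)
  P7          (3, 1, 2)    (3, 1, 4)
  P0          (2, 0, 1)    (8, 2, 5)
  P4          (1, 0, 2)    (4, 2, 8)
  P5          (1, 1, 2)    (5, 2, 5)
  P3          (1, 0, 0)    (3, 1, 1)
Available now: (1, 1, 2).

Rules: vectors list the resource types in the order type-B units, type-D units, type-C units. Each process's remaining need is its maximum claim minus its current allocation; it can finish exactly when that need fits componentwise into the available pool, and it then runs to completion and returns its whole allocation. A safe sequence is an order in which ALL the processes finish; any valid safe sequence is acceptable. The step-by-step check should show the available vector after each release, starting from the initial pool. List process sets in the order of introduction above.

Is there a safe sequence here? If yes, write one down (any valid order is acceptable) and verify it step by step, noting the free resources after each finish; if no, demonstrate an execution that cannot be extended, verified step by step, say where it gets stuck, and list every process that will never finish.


SAFE. One safe sequence: P7, P5, P2, P1, P3, P4, P0.
Key observation: reading the order forward, P7 is the first process whose need (0, 0, 2) meets the free pool (1, 1, 2) exactly on a resource it requests.
Step-by-step check:
  pool = (1, 1, 2)
  P7: need (0, 0, 2) fits (1, 1, 2); releases (3, 1, 2), pool now (4, 2, 4)
  P5: need (4, 1, 3) fits (4, 2, 4); releases (1, 1, 2), pool now (5, 3, 6)
  P2: need (4, 1, 6) fits (5, 3, 6); releases (1, 0, 0), pool now (6, 3, 6)
  P1: need (0, 0, 3) fits (6, 3, 6); releases (0, 0, 1), pool now (6, 3, 7)
  P3: need (2, 1, 1) fits (6, 3, 7); releases (1, 0, 0), pool now (7, 3, 7)
  P4: need (3, 2, 6) fits (7, 3, 7); releases (1, 0, 2), pool now (8, 3, 9)
  P0: need (6, 2, 4) fits (8, 3, 9); releases (2, 0, 1), pool now (10, 3, 10)


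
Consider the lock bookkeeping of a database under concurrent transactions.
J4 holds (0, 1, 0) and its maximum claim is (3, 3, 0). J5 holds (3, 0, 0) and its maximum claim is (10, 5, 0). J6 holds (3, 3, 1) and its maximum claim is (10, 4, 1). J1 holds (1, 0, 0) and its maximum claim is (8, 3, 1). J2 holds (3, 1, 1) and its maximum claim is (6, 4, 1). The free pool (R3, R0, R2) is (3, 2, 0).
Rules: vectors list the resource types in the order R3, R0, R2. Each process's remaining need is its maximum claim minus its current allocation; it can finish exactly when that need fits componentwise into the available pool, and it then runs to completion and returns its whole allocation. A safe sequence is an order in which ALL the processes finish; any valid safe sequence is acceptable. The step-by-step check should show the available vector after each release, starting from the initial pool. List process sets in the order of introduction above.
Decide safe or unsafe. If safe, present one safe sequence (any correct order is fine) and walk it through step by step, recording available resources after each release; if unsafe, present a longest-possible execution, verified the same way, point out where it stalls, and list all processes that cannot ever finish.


UNSAFE.
Key observation: the pool after J4, J2 is (6, 4, 1); every surviving request exceeds it in R3, so progress ends there.
Going as far as possible: J4, J2; after that, nothing fits. Verifying each step:
  pool = (3, 2, 0)
  J4: need (3, 2, 0) fits (3, 2, 0); releases (0, 1, 0), pool now (3, 3, 0)
  J2: need (3, 3, 0) fits (3, 3, 0); releases (3, 1, 1), pool now (6, 4, 1)
  blocked: J5 wants (7, 5, 0), pool (6, 4, 1) — not enough R3 and R0
  blocked: J6 wants (7, 1, 0), pool (6, 4, 1) — not enough R3
  blocked: J1 wants (7, 3, 1), pool (6, 4, 1) — not enough R3
Processes that can never finish: J5, J6 and J1.


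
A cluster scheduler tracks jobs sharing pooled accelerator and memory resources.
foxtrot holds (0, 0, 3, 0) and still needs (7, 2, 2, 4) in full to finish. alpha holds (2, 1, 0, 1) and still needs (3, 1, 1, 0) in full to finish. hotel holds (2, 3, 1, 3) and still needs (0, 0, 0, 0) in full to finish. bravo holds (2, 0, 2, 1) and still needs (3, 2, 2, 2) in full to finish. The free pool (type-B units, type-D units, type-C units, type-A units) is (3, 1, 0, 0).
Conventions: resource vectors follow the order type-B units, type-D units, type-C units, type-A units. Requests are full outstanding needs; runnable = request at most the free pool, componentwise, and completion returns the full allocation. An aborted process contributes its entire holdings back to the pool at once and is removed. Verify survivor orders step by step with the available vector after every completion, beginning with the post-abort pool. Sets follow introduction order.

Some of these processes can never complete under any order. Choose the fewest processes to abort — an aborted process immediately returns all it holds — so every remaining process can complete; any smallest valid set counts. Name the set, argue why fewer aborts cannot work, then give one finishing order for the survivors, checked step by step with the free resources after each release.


Abort bravo.
Key observation: foxtrot could never have finished before the abort; with (2, 0, 2, 1) returned by bravo, it fits at step 3.
No smaller set exists: with zero aborts the deadlock remains.
Survivors finish in the order: alpha, hotel, foxtrot. Check, step by step (pool after the aborts first):
  pool = (5, 1, 2, 1)
  run alpha (needs (3, 1, 1, 0), free (5, 1, 2, 1)); after release of (2, 1, 0, 1) the pool is (7, 2, 2, 2)
  run hotel (needs (0, 0, 0, 0), free (7, 2, 2, 2)); after release of (2, 3, 1, 3) the pool is (9, 5, 3, 5)
  run foxtrot (needs (7, 2, 2, 4), free (9, 5, 3, 5)); after release of (0, 0, 3, 0) the pool is (9, 5, 6, 5)


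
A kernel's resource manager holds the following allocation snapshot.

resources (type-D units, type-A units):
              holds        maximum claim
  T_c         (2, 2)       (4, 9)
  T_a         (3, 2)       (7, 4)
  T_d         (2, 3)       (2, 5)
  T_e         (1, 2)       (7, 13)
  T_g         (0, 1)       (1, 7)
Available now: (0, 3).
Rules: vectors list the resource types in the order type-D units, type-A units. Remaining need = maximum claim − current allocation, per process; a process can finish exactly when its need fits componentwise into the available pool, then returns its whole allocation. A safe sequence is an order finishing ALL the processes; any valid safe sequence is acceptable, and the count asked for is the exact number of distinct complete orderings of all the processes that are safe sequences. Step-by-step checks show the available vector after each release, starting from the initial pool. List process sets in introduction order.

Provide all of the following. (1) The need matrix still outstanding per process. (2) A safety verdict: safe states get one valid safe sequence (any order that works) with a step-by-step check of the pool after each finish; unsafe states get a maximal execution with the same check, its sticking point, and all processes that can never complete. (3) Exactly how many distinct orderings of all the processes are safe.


(1) Need matrix, components ordered type-D units, type-A units:
  T_c: (2, 7)
  T_a: (4, 2)
  T_d: (0, 2)
  T_e: (6, 11)
  T_g: (1, 6)
(2) SAFE. One safe sequence: T_d, T_g, T_c, T_a, T_e.
Key observation: T_g is the earliest step where a requested resource binds exactly: need (1, 6), pool (2, 6) at its turn.
Check, step by step:
  pool = (0, 3)
  run T_d (needs (0, 2), free (0, 3)); after release of (2, 3) the pool is (2, 6)
  run T_g (needs (1, 6), free (2, 6)); after release of (0, 1) the pool is (2, 7)
  run T_c (needs (2, 7), free (2, 7)); after release of (2, 2) the pool is (4, 9)
  run T_a (needs (4, 2), free (4, 9)); after release of (3, 2) the pool is (7, 11)
  run T_e (needs (6, 11), free (7, 11)); after release of (1, 2) the pool is (8, 13)
(3) Exactly 1 of the possible complete orderings is a safe sequence.


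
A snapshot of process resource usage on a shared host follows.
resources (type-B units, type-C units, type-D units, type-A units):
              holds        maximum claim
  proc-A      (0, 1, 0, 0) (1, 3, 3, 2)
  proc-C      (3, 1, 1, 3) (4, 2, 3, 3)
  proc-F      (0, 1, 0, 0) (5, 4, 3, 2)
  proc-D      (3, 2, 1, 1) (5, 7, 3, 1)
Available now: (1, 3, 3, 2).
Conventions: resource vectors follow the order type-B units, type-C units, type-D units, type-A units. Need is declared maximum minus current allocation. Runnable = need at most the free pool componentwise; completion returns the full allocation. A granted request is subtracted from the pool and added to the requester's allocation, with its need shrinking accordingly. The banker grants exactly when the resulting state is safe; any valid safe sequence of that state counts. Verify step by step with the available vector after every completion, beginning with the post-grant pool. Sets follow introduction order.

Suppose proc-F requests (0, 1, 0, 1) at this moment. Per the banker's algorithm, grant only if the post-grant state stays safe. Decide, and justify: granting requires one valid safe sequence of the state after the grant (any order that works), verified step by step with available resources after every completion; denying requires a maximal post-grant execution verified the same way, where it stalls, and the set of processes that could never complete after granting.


DENY. Granting would leave the state unsafe.
Key observation: after proc-C, proc-A the pool peaks at (4, 4, 4, 4), and each blocked process is short somewhere: proc-F on type-B units; proc-D on type-C units.
After a pretend grant, a maximal execution: proc-C, proc-A — then nothing else fits. Verifying each step:
  pool = (1, 2, 3, 1)
  run proc-C (needs (1, 1, 2, 0), free (1, 2, 3, 1)); after release of (3, 1, 1, 3) the pool is (4, 3, 4, 4)
  run proc-A (needs (1, 2, 3, 2), free (4, 3, 4, 4)); after release of (0, 1, 0, 0) the pool is (4, 4, 4, 4)
  proc-F cannot run: need (5, 2, 3, 1) vs free (4, 4, 4, 4) (insufficient type-B units)
  proc-D cannot run: need (2, 5, 2, 0) vs free (4, 4, 4, 4) (insufficient type-C units)
Post-grant, the permanently blocked set is proc-F and proc-D.


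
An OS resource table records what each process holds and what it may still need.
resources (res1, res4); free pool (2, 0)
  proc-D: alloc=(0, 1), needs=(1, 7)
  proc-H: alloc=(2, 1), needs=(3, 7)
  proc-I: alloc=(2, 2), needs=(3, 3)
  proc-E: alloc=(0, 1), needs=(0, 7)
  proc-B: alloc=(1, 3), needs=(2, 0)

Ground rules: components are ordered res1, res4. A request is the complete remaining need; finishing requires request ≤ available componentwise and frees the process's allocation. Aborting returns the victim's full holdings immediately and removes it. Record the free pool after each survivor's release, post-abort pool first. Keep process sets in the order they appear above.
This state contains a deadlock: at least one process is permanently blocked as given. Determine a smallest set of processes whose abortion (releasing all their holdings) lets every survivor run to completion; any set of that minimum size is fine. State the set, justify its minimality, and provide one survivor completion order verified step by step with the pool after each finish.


Abort proc-D and proc-H.
Key observation: proc-E was stuck for good until proc-D and proc-H gave back (2, 2); in the order shown it finishes at step 3.
Minimality, checking each single-abort alternative: proc-D alone leaves proc-H blocked (short on res4); proc-H alone leaves proc-D blocked (short on res4); proc-I alone leaves proc-D blocked (short on res4); proc-E alone leaves proc-D blocked (short on res4); proc-B alone leaves proc-D blocked (short on res4).
The survivors complete as proc-B, proc-I, proc-E. Step-by-step check (starting from the post-abort pool):
  pool = (4, 2)
  proc-B needs (2, 0) <= (4, 2) -> finishes; pool += (1, 3) = (5, 5)
  proc-I needs (3, 3) <= (5, 5) -> finishes; pool += (2, 2) = (7, 7)
  proc-E needs (0, 7) <= (7, 7) -> finishes; pool += (0, 1) = (7, 8)


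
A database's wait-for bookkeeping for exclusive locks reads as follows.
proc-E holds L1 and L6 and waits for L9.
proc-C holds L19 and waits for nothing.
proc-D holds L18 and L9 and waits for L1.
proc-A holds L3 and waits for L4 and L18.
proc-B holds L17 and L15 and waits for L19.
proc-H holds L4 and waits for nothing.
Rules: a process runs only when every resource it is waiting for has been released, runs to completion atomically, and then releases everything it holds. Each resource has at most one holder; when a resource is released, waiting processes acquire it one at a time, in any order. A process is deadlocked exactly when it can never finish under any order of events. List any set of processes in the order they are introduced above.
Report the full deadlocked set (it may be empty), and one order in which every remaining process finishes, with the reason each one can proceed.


The deadlocked set is proc-E, proc-D and proc-A.
Key observation: the waits loop around proc-E -> proc-D -> proc-E with no way out; proc-A waits into the deadlock from upstream.
The rest can finish in the order proc-C, proc-B, proc-H.
Step-by-step check:
  proc-C waits on nothing -> runs at once and releases L19
  proc-B waits on L19 — all released -> runs and releases L17 and L15
  proc-H waits on nothing -> runs at once and releases L4


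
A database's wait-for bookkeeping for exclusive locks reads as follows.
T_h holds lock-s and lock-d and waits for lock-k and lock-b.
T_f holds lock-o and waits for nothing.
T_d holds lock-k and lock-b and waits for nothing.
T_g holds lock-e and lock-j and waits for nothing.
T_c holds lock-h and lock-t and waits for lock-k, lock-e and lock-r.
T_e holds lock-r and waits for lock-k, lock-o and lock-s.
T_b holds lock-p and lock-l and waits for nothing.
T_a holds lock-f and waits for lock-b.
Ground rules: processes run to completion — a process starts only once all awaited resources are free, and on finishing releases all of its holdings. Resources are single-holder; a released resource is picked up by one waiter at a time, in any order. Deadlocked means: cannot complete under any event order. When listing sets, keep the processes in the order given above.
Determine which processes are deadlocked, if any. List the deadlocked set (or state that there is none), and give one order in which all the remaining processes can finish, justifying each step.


Nothing here is deadlocked.
Key observation: the wait graph is acyclic; completion cascades from the unblocked processes through everyone else.
One completion order for the rest: T_d, T_h, T_g, T_f, T_a, T_e, T_b, T_c.
Check, step by step:
  T_d: no waits; runs immediately, freeing lock-k and lock-b
  run T_h (all its waits — lock-k and lock-b — are resolved); releases lock-s and lock-d
  T_g: no waits; runs immediately, freeing lock-e and lock-j
  T_f: no waits; runs immediately, freeing lock-o
  run T_a (all its waits — lock-b — are resolved); releases lock-f
  run T_e (all its waits — lock-k, lock-o and lock-s — are resolved); releases lock-r
  T_b: no waits; runs immediately, freeing lock-p and lock-l
  run T_c (all its waits — lock-k, lock-e and lock-r — are resolved); releases lock-h and lock-t


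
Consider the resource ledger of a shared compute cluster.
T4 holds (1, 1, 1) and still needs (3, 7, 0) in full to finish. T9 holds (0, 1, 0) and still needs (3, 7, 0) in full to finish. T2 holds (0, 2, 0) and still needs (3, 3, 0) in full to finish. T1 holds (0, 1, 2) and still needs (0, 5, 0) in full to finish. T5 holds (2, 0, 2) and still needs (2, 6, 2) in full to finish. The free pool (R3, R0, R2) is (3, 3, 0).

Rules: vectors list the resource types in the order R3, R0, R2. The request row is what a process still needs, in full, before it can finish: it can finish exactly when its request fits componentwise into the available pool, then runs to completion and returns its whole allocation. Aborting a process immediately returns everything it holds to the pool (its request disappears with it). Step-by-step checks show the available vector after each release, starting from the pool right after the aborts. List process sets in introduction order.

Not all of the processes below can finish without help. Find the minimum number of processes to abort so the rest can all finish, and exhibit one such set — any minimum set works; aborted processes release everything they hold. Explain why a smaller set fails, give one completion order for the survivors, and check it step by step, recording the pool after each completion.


Abort T4.
Key observation: the deadlocked T9 becomes finishable only because T4 released (1, 1, 1); it completes at step 4 below.
Why nothing smaller works: aborting no one leaves the state deadlocked as given.
Survivors finish in the order: T2, T1, T5, T9. Step-by-step check (pool after the aborts first):
  pool = (4, 4, 1)
  T2 needs (3, 3, 0) <= (4, 4, 1) -> finishes; pool += (0, 2, 0) = (4, 6, 1)
  T1 needs (0, 5, 0) <= (4, 6, 1) -> finishes; pool += (0, 1, 2) = (4, 7, 3)
  T5 needs (2, 6, 2) <= (4, 7, 3) -> finishes; pool += (2, 0, 2) = (6, 7, 5)
  T9 needs (3, 7, 0) <= (6, 7, 5) -> finishes; pool += (0, 1, 0) = (6, 8, 5)


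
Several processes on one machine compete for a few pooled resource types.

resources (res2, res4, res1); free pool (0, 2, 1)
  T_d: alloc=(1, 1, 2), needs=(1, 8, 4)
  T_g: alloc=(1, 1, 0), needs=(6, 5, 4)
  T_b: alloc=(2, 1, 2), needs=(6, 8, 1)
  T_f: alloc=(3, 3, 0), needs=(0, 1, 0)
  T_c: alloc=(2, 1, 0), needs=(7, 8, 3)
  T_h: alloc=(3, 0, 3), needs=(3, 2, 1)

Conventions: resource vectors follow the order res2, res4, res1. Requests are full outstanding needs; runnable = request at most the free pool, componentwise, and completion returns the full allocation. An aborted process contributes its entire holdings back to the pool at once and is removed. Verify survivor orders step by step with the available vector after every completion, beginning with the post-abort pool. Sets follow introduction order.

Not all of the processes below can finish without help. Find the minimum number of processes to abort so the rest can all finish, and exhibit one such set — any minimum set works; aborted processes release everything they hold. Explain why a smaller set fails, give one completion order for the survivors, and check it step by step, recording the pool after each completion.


Abort T_d and T_c.
Key observation: the deadlocked T_b becomes finishable only because T_d and T_c released (3, 2, 2); it completes at step 4 below.
No one abort is enough; case by case: T_d alone leaves T_b blocked (short on res4); T_g alone leaves T_d blocked (short on res4); T_b alone leaves T_d blocked (short on res4); T_f alone leaves T_d blocked (short on res4); T_c alone leaves T_d blocked (short on res4); T_h alone leaves T_d blocked (short on res4).
The survivors complete as T_f, T_h, T_g, T_b. Verifying each step (starting from the post-abort pool):
  pool = (3, 4, 3)
  run T_f (needs (0, 1, 0), free (3, 4, 3)); after release of (3, 3, 0) the pool is (6, 7, 3)
  run T_h (needs (3, 2, 1), free (6, 7, 3)); after release of (3, 0, 3) the pool is (9, 7, 6)
  run T_g (needs (6, 5, 4), free (9, 7, 6)); after release of (1, 1, 0) the pool is (10, 8, 6)
  run T_b (needs (6, 8, 1), free (10, 8, 6)); after release of (2, 1, 2) the pool is (12, 9, 8)


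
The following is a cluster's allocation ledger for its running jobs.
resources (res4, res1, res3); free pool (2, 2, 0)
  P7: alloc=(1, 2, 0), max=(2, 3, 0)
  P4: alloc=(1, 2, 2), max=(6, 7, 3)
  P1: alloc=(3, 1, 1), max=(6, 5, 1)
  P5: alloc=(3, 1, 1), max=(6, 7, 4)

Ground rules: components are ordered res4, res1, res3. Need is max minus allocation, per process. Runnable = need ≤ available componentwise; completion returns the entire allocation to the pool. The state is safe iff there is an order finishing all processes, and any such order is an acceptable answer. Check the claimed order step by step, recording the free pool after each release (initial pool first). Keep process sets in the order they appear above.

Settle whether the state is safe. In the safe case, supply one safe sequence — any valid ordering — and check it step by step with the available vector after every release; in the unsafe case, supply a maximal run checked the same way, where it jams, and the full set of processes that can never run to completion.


SAFE — a valid safe sequence is P7, P1, P4, P5.
Key observation: P1 is the earliest step where a requested resource binds exactly: need (3, 4, 0), pool (3, 4, 0) at its turn.
Step-by-step check:
  pool = (2, 2, 0)
  P7: need (1, 1, 0) fits (2, 2, 0); releases (1, 2, 0), pool now (3, 4, 0)
  P1: need (3, 4, 0) fits (3, 4, 0); releases (3, 1, 1), pool now (6, 5, 1)
  P4: need (5, 5, 1) fits (6, 5, 1); releases (1, 2, 2), pool now (7, 7, 3)
  P5: need (3, 6, 3) fits (7, 7, 3); releases (3, 1, 1), pool now (10, 8, 4)


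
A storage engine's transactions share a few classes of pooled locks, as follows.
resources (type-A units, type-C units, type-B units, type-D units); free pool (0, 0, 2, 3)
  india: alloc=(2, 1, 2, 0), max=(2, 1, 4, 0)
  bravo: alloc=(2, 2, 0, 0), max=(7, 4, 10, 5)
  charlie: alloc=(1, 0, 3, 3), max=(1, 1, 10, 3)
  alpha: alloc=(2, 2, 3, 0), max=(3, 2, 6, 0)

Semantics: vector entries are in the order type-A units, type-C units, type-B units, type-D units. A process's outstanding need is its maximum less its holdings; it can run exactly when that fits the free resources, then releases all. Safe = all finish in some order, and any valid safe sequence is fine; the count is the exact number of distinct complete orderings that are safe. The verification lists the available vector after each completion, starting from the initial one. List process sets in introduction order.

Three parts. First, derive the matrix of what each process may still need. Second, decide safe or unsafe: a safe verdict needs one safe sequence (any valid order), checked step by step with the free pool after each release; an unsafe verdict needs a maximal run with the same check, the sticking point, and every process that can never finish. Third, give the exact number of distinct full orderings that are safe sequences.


(1) Need matrix, components ordered type-A units, type-C units, type-B units, type-D units:
  india: (0, 0, 2, 0)
  bravo: (5, 2, 10, 5)
  charlie: (0, 1, 7, 0)
  alpha: (1, 0, 3, 0)
(2) SAFE, for example via the order india, alpha, charlie, bravo.
Key observation: the first exact fit in this order is india — it needs (0, 0, 2, 0) with (0, 0, 2, 3) free, meeting a requested resource to the last unit.
Verifying each step:
  pool = (0, 0, 2, 3)
  india needs (0, 0, 2, 0) <= (0, 0, 2, 3) -> finishes; pool += (2, 1, 2, 0) = (2, 1, 4, 3)
  alpha needs (1, 0, 3, 0) <= (2, 1, 4, 3) -> finishes; pool += (2, 2, 3, 0) = (4, 3, 7, 3)
  charlie needs (0, 1, 7, 0) <= (4, 3, 7, 3) -> finishes; pool += (1, 0, 3, 3) = (5, 3, 10, 6)
  bravo needs (5, 2, 10, 5) <= (5, 3, 10, 6) -> finishes; pool += (2, 2, 0, 0) = (7, 5, 10, 6)
(3) Precisely 1 of the possible complete orderings is a safe sequence.


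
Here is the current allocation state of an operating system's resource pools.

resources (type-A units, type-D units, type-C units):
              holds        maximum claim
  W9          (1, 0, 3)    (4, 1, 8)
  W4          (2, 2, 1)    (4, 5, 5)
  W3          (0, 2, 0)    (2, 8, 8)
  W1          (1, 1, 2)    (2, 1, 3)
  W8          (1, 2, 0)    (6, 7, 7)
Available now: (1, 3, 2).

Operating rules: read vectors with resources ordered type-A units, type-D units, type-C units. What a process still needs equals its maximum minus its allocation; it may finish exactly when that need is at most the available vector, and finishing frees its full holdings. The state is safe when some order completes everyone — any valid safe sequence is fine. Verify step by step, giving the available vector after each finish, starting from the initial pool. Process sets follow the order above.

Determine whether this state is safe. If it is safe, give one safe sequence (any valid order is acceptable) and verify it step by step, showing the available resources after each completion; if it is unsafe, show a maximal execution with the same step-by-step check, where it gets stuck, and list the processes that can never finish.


SAFE. One safe sequence: W1, W4, W9, W8, W3.
Key observation: at W1 the run first touches a limit — (1, 0, 1) against (1, 3, 2), exact on a resource it actually requests.
Walking it through:
  pool = (1, 3, 2)
  W1: need (1, 0, 1) fits (1, 3, 2); releases (1, 1, 2), pool now (2, 4, 4)
  W4: need (2, 3, 4) fits (2, 4, 4); releases (2, 2, 1), pool now (4, 6, 5)
  W9: need (3, 1, 5) fits (4, 6, 5); releases (1, 0, 3), pool now (5, 6, 8)
  W8: need (5, 5, 7) fits (5, 6, 8); releases (1, 2, 0), pool now (6, 8, 8)
  W3: need (2, 6, 8) fits (6, 8, 8); releases (0, 2, 0), pool now (6, 10, 8)


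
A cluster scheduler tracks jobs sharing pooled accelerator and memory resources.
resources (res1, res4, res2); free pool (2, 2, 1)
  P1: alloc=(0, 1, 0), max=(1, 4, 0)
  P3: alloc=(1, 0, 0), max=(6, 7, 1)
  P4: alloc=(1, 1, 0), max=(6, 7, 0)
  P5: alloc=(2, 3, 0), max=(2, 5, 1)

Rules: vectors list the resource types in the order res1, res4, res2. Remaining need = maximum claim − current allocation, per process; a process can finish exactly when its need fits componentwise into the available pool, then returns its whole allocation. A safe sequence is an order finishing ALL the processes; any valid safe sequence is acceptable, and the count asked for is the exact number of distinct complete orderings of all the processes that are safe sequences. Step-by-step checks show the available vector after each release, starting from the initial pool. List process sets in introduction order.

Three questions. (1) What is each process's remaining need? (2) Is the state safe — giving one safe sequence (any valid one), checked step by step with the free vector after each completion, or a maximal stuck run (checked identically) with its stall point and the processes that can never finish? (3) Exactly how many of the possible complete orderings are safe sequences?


(1) Need matrix, components ordered res1, res4, res2:
  P1: (1, 3, 0)
  P3: (5, 7, 1)
  P4: (5, 6, 0)
  P5: (0, 2, 1)
(2) The state is UNSAFE.
Key observation: res1 is the bottleneck — with P5, P1 done the pool holds (4, 6, 1), short of every remaining need.
Going as far as possible: P5, P1; after that, nothing fits. Check, step by step:
  pool = (2, 2, 1)
  run P5 (needs (0, 2, 1), free (2, 2, 1)); after release of (2, 3, 0) the pool is (4, 5, 1)
  run P1 (needs (1, 3, 0), free (4, 5, 1)); after release of (0, 1, 0) the pool is (4, 6, 1)
  P3 still needs (5, 7, 1) but only (4, 6, 1) is free — short on res1 and res4
  P4 still needs (5, 6, 0) but only (4, 6, 1) is free — short on res1
Processes that can never finish: P3 and P4.
(3) Precisely 0 of the possible complete orderings are safe sequences.


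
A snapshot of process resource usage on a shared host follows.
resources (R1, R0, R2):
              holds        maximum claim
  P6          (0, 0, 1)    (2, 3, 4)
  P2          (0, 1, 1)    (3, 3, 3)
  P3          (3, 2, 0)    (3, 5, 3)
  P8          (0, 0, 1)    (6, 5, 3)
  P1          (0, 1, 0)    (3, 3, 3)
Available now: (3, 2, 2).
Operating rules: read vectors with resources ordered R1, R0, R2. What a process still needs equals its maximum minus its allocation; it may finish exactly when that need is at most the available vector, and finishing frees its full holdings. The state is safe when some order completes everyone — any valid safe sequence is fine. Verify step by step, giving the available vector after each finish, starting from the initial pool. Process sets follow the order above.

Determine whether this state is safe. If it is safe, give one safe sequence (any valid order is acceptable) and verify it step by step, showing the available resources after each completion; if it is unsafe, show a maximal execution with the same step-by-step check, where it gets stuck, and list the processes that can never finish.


SAFE — a valid safe sequence is P2, P3, P1, P8, P6.
Key observation: P2 is the earliest step where a requested resource binds exactly: need (3, 2, 2), pool (3, 2, 2) at its turn.
Walking it through:
  pool = (3, 2, 2)
  P2: need (3, 2, 2) fits (3, 2, 2); releases (0, 1, 1), pool now (3, 3, 3)
  P3: need (0, 3, 3) fits (3, 3, 3); releases (3, 2, 0), pool now (6, 5, 3)
  P1: need (3, 2, 3) fits (6, 5, 3); releases (0, 1, 0), pool now (6, 6, 3)
  P8: need (6, 5, 2) fits (6, 6, 3); releases (0, 0, 1), pool now (6, 6, 4)
  P6: need (2, 3, 3) fits (6, 6, 4); releases (0, 0, 1), pool now (6, 6, 5)


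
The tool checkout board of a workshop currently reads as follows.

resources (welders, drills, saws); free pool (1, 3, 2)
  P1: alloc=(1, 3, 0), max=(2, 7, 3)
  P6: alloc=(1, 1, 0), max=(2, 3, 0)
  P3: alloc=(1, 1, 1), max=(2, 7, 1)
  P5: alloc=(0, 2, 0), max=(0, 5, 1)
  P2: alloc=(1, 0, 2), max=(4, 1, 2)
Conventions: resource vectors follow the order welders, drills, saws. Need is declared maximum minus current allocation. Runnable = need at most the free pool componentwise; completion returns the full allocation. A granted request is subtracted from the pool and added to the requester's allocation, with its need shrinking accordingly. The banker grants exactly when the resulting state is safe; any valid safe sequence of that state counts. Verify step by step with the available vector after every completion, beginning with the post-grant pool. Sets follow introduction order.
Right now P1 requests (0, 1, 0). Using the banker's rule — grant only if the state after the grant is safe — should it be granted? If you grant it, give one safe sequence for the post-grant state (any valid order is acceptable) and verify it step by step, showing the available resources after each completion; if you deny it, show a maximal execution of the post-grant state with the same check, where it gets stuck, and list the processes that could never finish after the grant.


DENY: after the grant no complete ordering would exist.
Key observation: after P6, P5 the pool peaks at (2, 5, 2), and each blocked process is short somewhere: P1 on saws; P3 on drills; P2 on welders.
Pretend the grant happened; the run P6, P5 goes as far as possible. Step-by-step check:
  pool = (1, 2, 2)
  P6 needs (1, 2, 0) <= (1, 2, 2) -> finishes; pool += (1, 1, 0) = (2, 3, 2)
  P5 needs (0, 3, 1) <= (2, 3, 2) -> finishes; pool += (0, 2, 0) = (2, 5, 2)
  P1 cannot run: need (1, 3, 3) vs free (2, 5, 2) (insufficient saws)
  P3 cannot run: need (1, 6, 0) vs free (2, 5, 2) (insufficient drills)
  P2 cannot run: need (3, 1, 0) vs free (2, 5, 2) (insufficient welders)
Had the request been granted, P1, P3 and P2 could never finish.


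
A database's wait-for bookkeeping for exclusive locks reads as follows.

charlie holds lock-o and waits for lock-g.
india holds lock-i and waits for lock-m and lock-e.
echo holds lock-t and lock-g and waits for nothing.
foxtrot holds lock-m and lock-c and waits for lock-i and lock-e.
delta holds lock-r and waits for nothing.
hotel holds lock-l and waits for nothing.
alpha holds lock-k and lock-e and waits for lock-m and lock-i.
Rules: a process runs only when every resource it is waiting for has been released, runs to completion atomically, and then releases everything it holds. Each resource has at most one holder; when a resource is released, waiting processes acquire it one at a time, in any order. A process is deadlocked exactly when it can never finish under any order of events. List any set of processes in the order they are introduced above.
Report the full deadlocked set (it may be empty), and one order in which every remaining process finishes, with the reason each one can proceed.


Deadlocked set: india, foxtrot and alpha.
Key observation: india -> foxtrot -> india is a circular wait — nothing in it can go first; alpha is caught in further circular waits.
The rest can finish in the order echo, delta, charlie, hotel.
Verifying each step:
  run echo (it waits on nothing); releases lock-t and lock-g
  run delta (it waits on nothing); releases lock-r
  charlie: everything it awaited (lock-g) is free; runs, freeing lock-o
  run hotel (it waits on nothing); releases lock-l


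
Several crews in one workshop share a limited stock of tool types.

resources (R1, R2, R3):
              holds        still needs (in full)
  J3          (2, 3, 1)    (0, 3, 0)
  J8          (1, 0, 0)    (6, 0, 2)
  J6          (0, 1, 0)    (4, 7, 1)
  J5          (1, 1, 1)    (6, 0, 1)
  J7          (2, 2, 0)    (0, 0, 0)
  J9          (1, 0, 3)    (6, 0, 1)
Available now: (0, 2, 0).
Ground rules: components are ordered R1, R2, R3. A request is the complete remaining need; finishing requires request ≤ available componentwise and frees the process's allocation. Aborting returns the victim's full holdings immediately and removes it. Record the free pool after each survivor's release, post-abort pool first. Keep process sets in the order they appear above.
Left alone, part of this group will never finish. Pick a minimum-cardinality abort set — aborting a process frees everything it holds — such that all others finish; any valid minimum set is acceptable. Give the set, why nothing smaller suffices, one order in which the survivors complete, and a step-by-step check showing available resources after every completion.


Abort J8 and J9.
Key observation: the returned (2, 0, 3) from J8 and J9 is what brings J5 — unrunnable before, under any order — into play at step 4.
Why nothing smaller works — every single abort fails: J3 alone leaves J8 blocked (short on R1 and R3); J8 alone leaves J5 blocked (short on R1); J6 alone leaves J8 blocked (short on R1 and R3); J5 alone leaves J8 blocked (short on R1); J7 alone leaves J8 blocked (short on R1 and R3); J9 alone leaves J8 blocked (short on R1).
One survivor order: J7, J3, J6, J5. Walking it through (post-abort pool first):
  pool = (2, 2, 3)
  run J7 (needs (0, 0, 0), free (2, 2, 3)); after release of (2, 2, 0) the pool is (4, 4, 3)
  run J3 (needs (0, 3, 0), free (4, 4, 3)); after release of (2, 3, 1) the pool is (6, 7, 4)
  run J6 (needs (4, 7, 1), free (6, 7, 4)); after release of (0, 1, 0) the pool is (6, 8, 4)
  run J5 (needs (6, 0, 1), free (6, 8, 4)); after release of (1, 1, 1) the pool is (7, 9, 5)
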